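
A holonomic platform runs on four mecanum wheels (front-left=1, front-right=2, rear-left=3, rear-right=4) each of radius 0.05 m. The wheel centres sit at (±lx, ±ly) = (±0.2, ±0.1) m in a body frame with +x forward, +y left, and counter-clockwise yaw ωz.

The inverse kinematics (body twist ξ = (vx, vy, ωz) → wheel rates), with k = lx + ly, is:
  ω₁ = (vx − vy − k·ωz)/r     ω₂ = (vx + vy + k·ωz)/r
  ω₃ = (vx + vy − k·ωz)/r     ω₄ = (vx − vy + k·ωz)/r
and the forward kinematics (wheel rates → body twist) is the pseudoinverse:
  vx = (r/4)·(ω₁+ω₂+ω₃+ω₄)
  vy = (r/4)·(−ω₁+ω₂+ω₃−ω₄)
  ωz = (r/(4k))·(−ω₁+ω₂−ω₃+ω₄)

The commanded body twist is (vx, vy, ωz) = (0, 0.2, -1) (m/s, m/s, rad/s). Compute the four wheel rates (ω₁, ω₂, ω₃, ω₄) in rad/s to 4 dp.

k = lx + ly = 0.2 + 0.1 = 0.3000;  k·ωz = 0.3000·-1 = -0.3000
ω₁ (FL) = (vx − vy − k·ωz)/r = 0.1000/0.05 = 2.0000
ω₂ (FR) = (vx + vy + k·ωz)/r = -0.1000/0.05 = -2.0000
ω₃ (RL) = (vx + vy − k·ωz)/r = 0.5000/0.05 = 10.0000
ω₄ (RR) = (vx − vy + k·ωz)/r = -0.5000/0.05 = -10.0000

(2.0000, -2.0000, 10.0000, -10.0000)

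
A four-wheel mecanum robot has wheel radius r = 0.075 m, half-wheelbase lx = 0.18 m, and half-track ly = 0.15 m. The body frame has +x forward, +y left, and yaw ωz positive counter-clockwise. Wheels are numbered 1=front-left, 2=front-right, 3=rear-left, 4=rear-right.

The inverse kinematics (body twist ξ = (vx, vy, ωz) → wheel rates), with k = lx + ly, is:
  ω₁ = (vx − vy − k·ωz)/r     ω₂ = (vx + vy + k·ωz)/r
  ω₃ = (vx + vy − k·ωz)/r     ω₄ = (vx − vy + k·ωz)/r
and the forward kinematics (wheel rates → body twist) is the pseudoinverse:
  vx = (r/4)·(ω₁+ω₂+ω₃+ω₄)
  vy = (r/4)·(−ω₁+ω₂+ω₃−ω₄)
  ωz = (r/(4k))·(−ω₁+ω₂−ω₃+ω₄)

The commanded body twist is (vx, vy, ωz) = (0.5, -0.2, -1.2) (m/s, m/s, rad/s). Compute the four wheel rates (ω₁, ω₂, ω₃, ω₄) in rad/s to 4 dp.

k = lx + ly = 0.18 + 0.15 = 0.3300;  k·ωz = 0.3300·-1.2 = -0.3960
ω₁ (FL) = (vx − vy − k·ωz)/r = 1.0960/0.075 = 14.6133
ω₂ (FR) = (vx + vy + k·ωz)/r = -0.0960/0.075 = -1.2800
ω₃ (RL) = (vx + vy − k·ωz)/r = 0.6960/0.075 = 9.2800
ω₄ (RR) = (vx − vy + k·ωz)/r = 0.3040/0.075 = 4.0533

(14.6133, -1.2800, 9.2800, 4.0533)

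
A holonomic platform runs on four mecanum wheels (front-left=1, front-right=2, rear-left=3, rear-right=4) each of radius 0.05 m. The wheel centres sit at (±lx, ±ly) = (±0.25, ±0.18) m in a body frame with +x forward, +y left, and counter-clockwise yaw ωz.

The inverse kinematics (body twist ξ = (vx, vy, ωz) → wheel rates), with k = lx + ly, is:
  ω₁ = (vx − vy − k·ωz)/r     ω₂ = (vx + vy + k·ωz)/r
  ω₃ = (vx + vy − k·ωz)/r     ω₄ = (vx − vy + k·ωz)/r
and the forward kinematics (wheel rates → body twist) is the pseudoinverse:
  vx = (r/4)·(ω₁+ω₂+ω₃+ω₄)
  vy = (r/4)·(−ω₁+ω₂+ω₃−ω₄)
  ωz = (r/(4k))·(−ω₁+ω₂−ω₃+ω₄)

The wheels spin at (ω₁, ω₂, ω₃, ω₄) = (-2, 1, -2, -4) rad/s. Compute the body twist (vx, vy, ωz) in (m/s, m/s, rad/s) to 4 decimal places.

(-0.0875, 0.0625, 0.0291)

k = lx + ly = 0.25 + 0.18 = 0.4300
ω₁+ω₂+ω₃+ω₄ = -7.0000  →  vx = (0.05/4)·-7.0000 = -0.0875
−ω₁+ω₂+ω₃−ω₄ = 5.0000  →  vy = (0.05/4)·5.0000 = 0.0625
−ω₁+ω₂−ω₃+ω₄ = 1.0000  →  ωz = (0.05/1.7200)·1.0000 = 0.0291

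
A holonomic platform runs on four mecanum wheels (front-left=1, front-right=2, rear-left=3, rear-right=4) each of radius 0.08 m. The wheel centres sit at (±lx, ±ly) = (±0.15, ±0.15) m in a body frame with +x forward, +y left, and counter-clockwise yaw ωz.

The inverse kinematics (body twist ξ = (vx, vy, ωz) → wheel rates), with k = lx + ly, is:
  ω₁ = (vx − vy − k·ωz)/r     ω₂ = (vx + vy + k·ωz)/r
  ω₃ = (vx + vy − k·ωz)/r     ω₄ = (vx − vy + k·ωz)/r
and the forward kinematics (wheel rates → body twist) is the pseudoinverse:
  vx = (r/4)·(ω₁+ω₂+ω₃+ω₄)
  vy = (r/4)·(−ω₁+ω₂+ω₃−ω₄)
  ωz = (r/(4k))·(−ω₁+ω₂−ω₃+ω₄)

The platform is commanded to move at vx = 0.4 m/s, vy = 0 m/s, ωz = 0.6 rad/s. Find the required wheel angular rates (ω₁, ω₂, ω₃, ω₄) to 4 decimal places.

k = lx + ly = 0.15 + 0.15 = 0.3000;  k·ωz = 0.3000·0.6 = 0.1800
ω₁ (FL) = (vx − vy − k·ωz)/r = 0.2200/0.08 = 2.7500
ω₂ (FR) = (vx + vy + k·ωz)/r = 0.5800/0.08 = 7.2500
ω₃ (RL) = (vx + vy − k·ωz)/r = 0.2200/0.08 = 2.7500
ω₄ (RR) = (vx − vy + k·ωz)/r = 0.5800/0.08 = 7.2500

(2.7500, 7.2500, 2.7500, 7.2500)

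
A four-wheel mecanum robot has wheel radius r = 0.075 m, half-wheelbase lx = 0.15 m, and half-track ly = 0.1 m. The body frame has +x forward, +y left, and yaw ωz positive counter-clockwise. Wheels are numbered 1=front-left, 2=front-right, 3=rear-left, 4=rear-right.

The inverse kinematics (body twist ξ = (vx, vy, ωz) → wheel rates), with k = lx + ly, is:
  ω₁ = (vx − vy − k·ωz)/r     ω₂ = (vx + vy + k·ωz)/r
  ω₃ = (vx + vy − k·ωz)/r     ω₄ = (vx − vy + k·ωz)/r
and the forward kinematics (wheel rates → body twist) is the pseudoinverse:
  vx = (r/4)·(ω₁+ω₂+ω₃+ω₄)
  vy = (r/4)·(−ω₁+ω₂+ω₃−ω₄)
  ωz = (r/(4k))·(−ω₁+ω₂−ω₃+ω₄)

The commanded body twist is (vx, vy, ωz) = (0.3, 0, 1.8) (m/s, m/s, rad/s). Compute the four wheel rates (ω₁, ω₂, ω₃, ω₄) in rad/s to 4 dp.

(-2.0000, 10.0000, -2.0000, 10.0000)

k = lx + ly = 0.15 + 0.1 = 0.2500;  k·ωz = 0.2500·1.8 = 0.4500
ω₁ (FL) = (vx − vy − k·ωz)/r = -0.1500/0.075 = -2.0000
ω₂ (FR) = (vx + vy + k·ωz)/r = 0.7500/0.075 = 10.0000
ω₃ (RL) = (vx + vy − k·ωz)/r = -0.1500/0.075 = -2.0000
ω₄ (RR) = (vx − vy + k·ωz)/r = 0.7500/0.075 = 10.0000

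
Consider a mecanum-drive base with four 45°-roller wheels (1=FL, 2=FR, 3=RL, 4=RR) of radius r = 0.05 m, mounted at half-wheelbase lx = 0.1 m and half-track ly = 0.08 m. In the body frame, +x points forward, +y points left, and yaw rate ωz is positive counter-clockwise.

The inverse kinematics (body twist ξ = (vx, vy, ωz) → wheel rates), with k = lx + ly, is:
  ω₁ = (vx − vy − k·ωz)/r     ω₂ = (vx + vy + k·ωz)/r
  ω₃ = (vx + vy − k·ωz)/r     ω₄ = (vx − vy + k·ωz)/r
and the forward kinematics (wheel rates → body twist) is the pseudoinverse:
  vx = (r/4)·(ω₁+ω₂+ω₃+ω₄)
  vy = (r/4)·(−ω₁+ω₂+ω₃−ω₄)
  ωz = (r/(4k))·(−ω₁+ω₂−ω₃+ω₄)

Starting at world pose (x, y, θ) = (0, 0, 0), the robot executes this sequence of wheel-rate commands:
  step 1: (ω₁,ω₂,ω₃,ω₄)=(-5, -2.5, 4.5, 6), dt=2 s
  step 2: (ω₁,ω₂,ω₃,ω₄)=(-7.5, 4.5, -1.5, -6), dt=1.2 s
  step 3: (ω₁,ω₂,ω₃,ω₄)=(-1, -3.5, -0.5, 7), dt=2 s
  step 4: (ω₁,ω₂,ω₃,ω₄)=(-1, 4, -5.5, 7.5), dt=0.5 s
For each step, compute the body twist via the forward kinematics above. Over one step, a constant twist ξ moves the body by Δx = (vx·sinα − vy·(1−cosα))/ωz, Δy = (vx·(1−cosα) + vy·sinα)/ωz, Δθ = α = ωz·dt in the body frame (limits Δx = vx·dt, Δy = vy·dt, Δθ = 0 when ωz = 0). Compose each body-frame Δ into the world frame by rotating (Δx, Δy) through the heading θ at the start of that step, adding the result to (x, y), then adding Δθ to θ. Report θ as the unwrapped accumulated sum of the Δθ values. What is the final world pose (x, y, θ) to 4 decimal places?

step 1: ξ=(vx,vy,ωz)=(0.0375, 0.0125, 0.2778), dt=2.0 → body Δ=(0.0644, 0.0440, 0.5556) → world pose (0.0644, 0.0440, 0.5556)
step 2: ξ=(vx,vy,ωz)=(-0.1313, 0.2063, 0.5208), dt=1.2 → body Δ=(-0.2223, 0.1841, 0.6250) → world pose (-0.2215, 0.0832, 1.1806)
step 3: ξ=(vx,vy,ωz)=(0.0250, -0.1250, 0.3472), dt=2.0 → body Δ=(0.1294, -0.2137, 0.6944) → world pose (0.0254, 0.1216, 1.8750)
step 4: ξ=(vx,vy,ωz)=(0.0625, -0.1000, 1.2500), dt=0.5 → body Δ=(0.0444, -0.0374, 0.6250) → world pose (0.0477, 0.1751, 2.5000)

(0.0477, 0.1751, 2.5000)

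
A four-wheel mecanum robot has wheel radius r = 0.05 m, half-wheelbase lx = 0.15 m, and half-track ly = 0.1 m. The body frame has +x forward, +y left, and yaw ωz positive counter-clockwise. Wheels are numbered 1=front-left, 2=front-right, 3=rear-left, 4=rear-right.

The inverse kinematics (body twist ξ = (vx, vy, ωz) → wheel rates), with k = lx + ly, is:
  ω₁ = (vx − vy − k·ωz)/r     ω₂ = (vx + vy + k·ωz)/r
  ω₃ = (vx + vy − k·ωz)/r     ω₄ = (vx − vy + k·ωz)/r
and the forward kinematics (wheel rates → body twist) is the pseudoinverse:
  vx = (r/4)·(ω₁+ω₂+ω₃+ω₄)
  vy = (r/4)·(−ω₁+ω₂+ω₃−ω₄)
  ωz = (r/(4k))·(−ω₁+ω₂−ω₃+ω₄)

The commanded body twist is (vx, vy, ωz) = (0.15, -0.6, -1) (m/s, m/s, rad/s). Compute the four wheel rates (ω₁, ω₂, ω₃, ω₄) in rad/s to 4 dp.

(20.0000, -14.0000, -4.0000, 10.0000)

k = lx + ly = 0.15 + 0.1 = 0.2500;  k·ωz = 0.2500·-1 = -0.2500
ω₁ (FL) = (vx − vy − k·ωz)/r = 1.0000/0.05 = 20.0000
ω₂ (FR) = (vx + vy + k·ωz)/r = -0.7000/0.05 = -14.0000
ω₃ (RL) = (vx + vy − k·ωz)/r = -0.2000/0.05 = -4.0000
ω₄ (RR) = (vx − vy + k·ωz)/r = 0.5000/0.05 = 10.0000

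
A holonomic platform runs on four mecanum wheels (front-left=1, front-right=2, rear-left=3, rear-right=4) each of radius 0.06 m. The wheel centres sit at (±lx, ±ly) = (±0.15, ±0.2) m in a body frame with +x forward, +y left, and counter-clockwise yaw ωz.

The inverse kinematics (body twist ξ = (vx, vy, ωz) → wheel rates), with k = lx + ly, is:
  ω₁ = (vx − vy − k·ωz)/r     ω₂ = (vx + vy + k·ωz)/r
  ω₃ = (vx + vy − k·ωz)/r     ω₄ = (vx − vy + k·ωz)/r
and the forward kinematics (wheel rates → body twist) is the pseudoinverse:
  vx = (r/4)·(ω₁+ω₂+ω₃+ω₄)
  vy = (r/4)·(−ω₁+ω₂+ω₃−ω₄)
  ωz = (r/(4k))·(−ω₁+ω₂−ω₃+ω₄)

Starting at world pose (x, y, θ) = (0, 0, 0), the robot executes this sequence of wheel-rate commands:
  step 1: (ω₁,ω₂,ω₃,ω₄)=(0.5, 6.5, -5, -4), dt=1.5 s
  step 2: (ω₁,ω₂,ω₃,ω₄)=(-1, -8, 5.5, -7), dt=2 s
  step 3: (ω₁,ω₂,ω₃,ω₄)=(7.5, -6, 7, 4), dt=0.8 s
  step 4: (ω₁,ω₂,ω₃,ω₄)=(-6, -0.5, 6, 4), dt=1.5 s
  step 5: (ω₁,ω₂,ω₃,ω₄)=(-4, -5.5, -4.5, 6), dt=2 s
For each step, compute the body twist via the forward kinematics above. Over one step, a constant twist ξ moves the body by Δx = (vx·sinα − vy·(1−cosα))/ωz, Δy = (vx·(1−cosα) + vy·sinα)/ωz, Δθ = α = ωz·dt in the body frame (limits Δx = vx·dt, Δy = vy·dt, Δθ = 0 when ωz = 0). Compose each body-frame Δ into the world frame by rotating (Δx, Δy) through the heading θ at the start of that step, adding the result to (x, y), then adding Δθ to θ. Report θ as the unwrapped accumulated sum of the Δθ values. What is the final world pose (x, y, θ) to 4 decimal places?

step 1: ξ=(vx,vy,ωz)=(-0.0300, 0.0750, 0.3000), dt=1.5 → body Δ=(-0.0684, 0.0988, 0.4500) → world pose (-0.0684, 0.0988, 0.4500)
step 2: ξ=(vx,vy,ωz)=(-0.1575, 0.0825, -0.8357), dt=2.0 → body Δ=(-0.0789, 0.3056, -1.6714) → world pose (-0.2723, 0.3397, -1.2214)
step 3: ξ=(vx,vy,ωz)=(0.1875, -0.1575, -0.7071), dt=0.8 → body Δ=(0.1074, -0.1607, -0.5657) → world pose (-0.3866, 0.1837, -1.7871)
step 4: ξ=(vx,vy,ωz)=(0.0525, 0.1125, 0.1500), dt=1.5 → body Δ=(0.0592, 0.1762, 0.2250) → world pose (-0.2272, 0.0881, -1.5621)
step 5: ξ=(vx,vy,ωz)=(-0.1200, -0.1800, 0.3857), dt=2.0 → body Δ=(-0.0848, -0.4134, 0.7714) → world pose (-0.6413, 0.1693, -0.7907)

(-0.6413, 0.1693, -0.7907)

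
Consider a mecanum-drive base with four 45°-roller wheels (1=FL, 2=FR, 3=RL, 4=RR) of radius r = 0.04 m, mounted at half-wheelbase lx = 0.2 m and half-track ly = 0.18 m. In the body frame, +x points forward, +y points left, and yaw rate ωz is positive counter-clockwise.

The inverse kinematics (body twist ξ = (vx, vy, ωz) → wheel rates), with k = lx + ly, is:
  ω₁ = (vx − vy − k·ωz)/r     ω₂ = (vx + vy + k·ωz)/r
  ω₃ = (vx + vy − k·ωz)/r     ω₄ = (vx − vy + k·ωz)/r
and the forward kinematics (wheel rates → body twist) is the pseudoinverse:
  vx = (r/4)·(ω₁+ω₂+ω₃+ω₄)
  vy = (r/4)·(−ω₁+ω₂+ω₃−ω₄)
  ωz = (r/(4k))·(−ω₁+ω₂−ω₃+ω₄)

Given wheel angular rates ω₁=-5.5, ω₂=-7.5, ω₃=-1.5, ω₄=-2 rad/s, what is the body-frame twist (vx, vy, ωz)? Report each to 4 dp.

k = lx + ly = 0.2 + 0.18 = 0.3800
ω₁+ω₂+ω₃+ω₄ = -16.5000  →  vx = (0.04/4)·-16.5000 = -0.1650
−ω₁+ω₂+ω₃−ω₄ = -1.5000  →  vy = (0.04/4)·-1.5000 = -0.0150
−ω₁+ω₂−ω₃+ω₄ = -2.5000  →  ωz = (0.04/1.5200)·-2.5000 = -0.0658

(-0.1650, -0.0150, -0.0658)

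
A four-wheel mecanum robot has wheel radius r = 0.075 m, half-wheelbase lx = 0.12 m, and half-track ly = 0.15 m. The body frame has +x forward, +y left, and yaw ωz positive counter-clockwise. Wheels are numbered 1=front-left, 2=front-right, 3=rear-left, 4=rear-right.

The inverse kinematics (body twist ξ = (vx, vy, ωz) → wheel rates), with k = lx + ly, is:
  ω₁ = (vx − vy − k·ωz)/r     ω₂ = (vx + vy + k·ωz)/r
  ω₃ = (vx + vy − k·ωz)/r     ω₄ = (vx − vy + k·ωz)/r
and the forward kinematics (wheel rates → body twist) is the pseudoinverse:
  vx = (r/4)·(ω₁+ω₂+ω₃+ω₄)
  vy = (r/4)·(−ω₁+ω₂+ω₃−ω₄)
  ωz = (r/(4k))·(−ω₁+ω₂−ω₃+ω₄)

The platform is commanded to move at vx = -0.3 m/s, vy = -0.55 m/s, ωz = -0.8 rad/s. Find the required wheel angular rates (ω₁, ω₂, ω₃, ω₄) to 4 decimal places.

k = lx + ly = 0.12 + 0.15 = 0.2700;  k·ωz = 0.2700·-0.8 = -0.2160
ω₁ (FL) = (vx − vy − k·ωz)/r = 0.4660/0.075 = 6.2133
ω₂ (FR) = (vx + vy + k·ωz)/r = -1.0660/0.075 = -14.2133
ω₃ (RL) = (vx + vy − k·ωz)/r = -0.6340/0.075 = -8.4533
ω₄ (RR) = (vx − vy + k·ωz)/r = 0.0340/0.075 = 0.4533

(6.2133, -14.2133, -8.4533, 0.4533)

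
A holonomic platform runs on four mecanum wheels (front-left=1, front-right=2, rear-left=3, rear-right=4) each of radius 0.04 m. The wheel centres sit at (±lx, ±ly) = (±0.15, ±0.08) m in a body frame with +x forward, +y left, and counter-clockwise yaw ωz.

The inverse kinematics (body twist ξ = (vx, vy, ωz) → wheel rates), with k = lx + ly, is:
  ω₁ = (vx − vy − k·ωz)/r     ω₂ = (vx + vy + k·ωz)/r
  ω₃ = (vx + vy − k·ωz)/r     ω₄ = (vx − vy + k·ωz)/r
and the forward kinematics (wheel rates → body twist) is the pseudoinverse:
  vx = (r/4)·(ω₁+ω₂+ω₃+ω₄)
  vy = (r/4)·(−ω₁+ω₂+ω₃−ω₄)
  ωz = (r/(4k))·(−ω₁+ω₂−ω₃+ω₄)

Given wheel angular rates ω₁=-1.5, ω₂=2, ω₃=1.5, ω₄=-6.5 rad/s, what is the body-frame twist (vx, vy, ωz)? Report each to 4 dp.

k = lx + ly = 0.15 + 0.08 = 0.2300
ω₁+ω₂+ω₃+ω₄ = -4.5000  →  vx = (0.04/4)·-4.5000 = -0.0450
−ω₁+ω₂+ω₃−ω₄ = 11.5000  →  vy = (0.04/4)·11.5000 = 0.1150
−ω₁+ω₂−ω₃+ω₄ = -4.5000  →  ωz = (0.04/0.9200)·-4.5000 = -0.1957

(-0.0450, 0.1150, -0.1957)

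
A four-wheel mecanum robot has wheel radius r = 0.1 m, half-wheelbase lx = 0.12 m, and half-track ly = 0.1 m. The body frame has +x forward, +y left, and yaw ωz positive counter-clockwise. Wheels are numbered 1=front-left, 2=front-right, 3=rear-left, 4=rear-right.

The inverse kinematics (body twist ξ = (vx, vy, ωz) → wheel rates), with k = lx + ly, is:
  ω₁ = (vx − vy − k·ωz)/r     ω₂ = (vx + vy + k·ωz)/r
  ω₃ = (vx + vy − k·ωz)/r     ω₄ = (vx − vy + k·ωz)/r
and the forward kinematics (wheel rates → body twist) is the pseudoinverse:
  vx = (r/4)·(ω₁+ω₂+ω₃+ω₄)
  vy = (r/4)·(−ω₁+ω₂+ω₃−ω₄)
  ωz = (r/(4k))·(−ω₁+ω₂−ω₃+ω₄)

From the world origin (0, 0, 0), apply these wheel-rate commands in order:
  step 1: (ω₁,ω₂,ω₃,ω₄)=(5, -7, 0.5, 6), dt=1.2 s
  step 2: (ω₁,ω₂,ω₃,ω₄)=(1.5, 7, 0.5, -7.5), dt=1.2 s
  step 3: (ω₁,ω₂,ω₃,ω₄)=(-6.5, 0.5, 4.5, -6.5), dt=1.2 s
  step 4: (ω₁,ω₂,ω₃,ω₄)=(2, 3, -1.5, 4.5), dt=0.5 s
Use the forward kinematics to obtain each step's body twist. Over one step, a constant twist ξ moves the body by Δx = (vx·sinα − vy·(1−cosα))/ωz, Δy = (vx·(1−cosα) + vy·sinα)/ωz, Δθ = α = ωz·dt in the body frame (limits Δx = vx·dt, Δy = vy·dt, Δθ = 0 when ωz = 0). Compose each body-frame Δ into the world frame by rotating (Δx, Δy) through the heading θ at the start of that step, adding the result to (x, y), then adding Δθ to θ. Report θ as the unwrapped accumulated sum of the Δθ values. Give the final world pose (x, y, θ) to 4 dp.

step 1: ξ=(vx,vy,ωz)=(0.1125, -0.4375, -0.7386), dt=1.2 → body Δ=(-0.0998, -0.5149, -0.8864) → world pose (-0.0998, -0.5149, -0.8864)
step 2: ξ=(vx,vy,ωz)=(0.0375, 0.3375, -0.2841), dt=1.2 → body Δ=(0.1125, 0.3896, -0.3409) → world pose (0.2732, -0.3558, -1.2273)
step 3: ξ=(vx,vy,ωz)=(-0.2000, 0.4500, -0.4545), dt=1.2 → body Δ=(-0.0846, 0.5775, -0.5455) → world pose (0.7884, -0.0816, -1.7727)
step 4: ξ=(vx,vy,ωz)=(0.2000, -0.1250, 0.7955), dt=0.5 → body Δ=(0.1097, -0.0412, 0.3977) → world pose (0.7260, -0.1807, -1.3750)

(0.7260, -0.1807, -1.3750)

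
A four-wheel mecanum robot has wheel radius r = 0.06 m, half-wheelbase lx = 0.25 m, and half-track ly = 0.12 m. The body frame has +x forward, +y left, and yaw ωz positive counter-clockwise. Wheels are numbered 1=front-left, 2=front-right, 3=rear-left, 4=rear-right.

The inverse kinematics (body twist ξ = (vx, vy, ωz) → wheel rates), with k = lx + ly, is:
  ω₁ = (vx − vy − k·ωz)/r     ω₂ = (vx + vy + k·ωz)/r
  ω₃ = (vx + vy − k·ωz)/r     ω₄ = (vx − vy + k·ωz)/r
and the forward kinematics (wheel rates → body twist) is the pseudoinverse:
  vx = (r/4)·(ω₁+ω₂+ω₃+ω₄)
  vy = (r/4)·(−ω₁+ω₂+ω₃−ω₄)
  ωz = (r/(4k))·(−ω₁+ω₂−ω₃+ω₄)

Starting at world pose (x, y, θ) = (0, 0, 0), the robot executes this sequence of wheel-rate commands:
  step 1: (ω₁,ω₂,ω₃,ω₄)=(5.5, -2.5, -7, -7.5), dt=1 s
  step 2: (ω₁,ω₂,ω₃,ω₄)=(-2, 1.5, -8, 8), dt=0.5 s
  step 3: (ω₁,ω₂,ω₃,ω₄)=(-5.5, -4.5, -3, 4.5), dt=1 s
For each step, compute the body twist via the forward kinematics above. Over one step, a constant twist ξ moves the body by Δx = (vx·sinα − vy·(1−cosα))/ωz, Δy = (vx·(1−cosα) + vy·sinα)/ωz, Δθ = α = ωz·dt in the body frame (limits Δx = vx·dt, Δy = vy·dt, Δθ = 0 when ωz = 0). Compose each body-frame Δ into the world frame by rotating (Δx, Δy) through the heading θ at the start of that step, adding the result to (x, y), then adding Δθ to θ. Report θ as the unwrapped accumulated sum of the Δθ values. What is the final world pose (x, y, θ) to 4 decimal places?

(-0.3079, -0.2951, 0.3953)

step 1: ξ=(vx,vy,ωz)=(-0.1725, -0.1125, -0.3446), dt=1.0 → body Δ=(-0.1883, -0.0809, -0.3446) → world pose (-0.1883, -0.0809, -0.3446)
step 2: ξ=(vx,vy,ωz)=(-0.0075, -0.1875, 0.7905), dt=0.5 → body Δ=(0.0146, -0.0921, 0.3953) → world pose (-0.2056, -0.1724, 0.0507)
step 3: ξ=(vx,vy,ωz)=(-0.1275, -0.0975, 0.3446), dt=1.0 → body Δ=(-0.1084, -0.1173, 0.3446) → world pose (-0.3079, -0.2951, 0.3953)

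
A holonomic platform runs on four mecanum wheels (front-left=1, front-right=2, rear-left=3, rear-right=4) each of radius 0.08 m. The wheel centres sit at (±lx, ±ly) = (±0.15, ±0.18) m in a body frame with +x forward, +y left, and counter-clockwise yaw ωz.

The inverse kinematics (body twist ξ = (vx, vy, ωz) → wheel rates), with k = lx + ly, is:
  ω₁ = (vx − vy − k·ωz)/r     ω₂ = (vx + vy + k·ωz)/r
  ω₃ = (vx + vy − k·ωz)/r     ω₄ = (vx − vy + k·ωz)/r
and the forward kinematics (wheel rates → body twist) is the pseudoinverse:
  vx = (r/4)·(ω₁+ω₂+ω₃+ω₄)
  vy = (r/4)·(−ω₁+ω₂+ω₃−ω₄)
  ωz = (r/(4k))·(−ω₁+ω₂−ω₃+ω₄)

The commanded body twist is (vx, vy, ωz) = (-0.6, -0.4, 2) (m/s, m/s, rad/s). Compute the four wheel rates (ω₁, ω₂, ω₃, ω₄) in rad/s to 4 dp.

(-10.7500, -4.2500, -20.7500, 5.7500)

k = lx + ly = 0.15 + 0.18 = 0.3300;  k·ωz = 0.3300·2 = 0.6600
ω₁ (FL) = (vx − vy − k·ωz)/r = -0.8600/0.08 = -10.7500
ω₂ (FR) = (vx + vy + k·ωz)/r = -0.3400/0.08 = -4.2500
ω₃ (RL) = (vx + vy − k·ωz)/r = -1.6600/0.08 = -20.7500
ω₄ (RR) = (vx − vy + k·ωz)/r = 0.4600/0.08 = 5.7500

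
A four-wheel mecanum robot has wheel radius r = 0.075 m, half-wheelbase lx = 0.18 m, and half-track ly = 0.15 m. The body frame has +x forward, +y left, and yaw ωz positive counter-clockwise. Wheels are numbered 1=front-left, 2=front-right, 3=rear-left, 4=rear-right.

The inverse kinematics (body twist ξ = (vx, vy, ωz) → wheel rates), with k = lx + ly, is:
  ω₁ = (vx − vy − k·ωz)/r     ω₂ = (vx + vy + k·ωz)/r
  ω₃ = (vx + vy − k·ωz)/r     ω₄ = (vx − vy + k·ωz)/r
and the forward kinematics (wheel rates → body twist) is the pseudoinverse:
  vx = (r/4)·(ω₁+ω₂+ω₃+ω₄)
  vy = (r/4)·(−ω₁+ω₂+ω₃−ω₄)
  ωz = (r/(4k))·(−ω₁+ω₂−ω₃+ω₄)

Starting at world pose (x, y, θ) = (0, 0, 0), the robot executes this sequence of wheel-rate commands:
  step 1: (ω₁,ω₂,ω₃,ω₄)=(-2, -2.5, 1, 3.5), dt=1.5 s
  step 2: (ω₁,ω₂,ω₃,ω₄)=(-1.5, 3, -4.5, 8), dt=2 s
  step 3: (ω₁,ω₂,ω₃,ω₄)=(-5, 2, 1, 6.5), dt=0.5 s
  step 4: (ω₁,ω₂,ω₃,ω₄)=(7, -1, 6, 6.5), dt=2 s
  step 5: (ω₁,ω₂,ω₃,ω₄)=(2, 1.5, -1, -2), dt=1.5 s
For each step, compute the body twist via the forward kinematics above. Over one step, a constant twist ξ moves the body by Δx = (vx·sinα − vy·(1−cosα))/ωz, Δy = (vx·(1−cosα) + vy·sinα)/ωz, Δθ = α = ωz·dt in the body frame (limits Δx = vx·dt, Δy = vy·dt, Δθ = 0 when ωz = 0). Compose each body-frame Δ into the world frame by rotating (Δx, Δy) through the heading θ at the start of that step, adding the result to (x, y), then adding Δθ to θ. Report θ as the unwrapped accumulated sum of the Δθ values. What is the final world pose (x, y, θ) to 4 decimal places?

(0.2325, 0.7308, 1.4773)

step 1: ξ=(vx,vy,ωz)=(0.0000, -0.0563, 0.1136), dt=1.5 → body Δ=(0.0072, -0.0840, 0.1705) → world pose (0.0072, -0.0840, 0.1705)
step 2: ξ=(vx,vy,ωz)=(0.0938, -0.1500, 0.9659), dt=2.0 → body Δ=(0.3010, -0.0139, 1.9318) → world pose (0.3061, -0.0467, 2.1023)
step 3: ξ=(vx,vy,ωz)=(0.0844, 0.0281, 0.7102), dt=0.5 → body Δ=(0.0388, 0.0212, 0.3551) → world pose (0.2682, -0.0239, 2.4574)
step 4: ξ=(vx,vy,ωz)=(0.3469, -0.1594, -0.4261), dt=2.0 → body Δ=(0.4850, -0.5597, -0.8523) → world pose (0.2461, 0.7163, 1.6051)
step 5: ξ=(vx,vy,ωz)=(0.0094, 0.0094, -0.0852), dt=1.5 → body Δ=(0.0149, 0.0131, -0.1278) → world pose (0.2325, 0.7308, 1.4773)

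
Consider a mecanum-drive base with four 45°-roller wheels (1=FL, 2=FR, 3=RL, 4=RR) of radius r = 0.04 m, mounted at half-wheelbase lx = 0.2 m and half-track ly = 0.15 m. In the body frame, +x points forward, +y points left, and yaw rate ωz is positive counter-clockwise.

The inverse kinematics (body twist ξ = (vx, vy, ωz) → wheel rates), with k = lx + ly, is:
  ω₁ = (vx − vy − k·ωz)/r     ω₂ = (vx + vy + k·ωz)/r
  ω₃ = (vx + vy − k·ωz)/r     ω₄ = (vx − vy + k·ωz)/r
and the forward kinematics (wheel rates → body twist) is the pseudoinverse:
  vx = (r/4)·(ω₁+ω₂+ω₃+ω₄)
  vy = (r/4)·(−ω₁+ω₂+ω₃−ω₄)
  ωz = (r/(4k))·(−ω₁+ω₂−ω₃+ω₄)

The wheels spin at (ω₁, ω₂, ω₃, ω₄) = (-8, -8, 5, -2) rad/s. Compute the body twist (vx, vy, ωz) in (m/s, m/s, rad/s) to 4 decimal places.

k = lx + ly = 0.2 + 0.15 = 0.3500
ω₁+ω₂+ω₃+ω₄ = -13.0000  →  vx = (0.04/4)·-13.0000 = -0.1300
−ω₁+ω₂+ω₃−ω₄ = 7.0000  →  vy = (0.04/4)·7.0000 = 0.0700
−ω₁+ω₂−ω₃+ω₄ = -7.0000  →  ωz = (0.04/1.4000)·-7.0000 = -0.2000

(-0.1300, 0.0700, -0.2000)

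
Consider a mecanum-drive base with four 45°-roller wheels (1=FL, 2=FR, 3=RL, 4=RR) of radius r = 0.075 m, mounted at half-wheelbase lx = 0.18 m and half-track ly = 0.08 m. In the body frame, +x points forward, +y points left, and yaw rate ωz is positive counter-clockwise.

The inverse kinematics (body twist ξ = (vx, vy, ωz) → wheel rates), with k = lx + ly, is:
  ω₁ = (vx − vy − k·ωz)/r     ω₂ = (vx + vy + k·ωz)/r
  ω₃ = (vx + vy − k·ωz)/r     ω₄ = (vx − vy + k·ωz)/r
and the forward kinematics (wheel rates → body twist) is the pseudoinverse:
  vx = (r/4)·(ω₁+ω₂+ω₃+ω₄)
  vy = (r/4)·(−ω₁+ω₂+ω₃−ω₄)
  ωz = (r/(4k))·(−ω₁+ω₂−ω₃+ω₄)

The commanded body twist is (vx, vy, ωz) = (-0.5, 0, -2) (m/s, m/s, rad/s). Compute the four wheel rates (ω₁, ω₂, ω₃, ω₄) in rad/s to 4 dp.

(0.2667, -13.6000, 0.2667, -13.6000)

k = lx + ly = 0.18 + 0.08 = 0.2600;  k·ωz = 0.2600·-2 = -0.5200
ω₁ (FL) = (vx − vy − k·ωz)/r = 0.0200/0.075 = 0.2667
ω₂ (FR) = (vx + vy + k·ωz)/r = -1.0200/0.075 = -13.6000
ω₃ (RL) = (vx + vy − k·ωz)/r = 0.0200/0.075 = 0.2667
ω₄ (RR) = (vx − vy + k·ωz)/r = -1.0200/0.075 = -13.6000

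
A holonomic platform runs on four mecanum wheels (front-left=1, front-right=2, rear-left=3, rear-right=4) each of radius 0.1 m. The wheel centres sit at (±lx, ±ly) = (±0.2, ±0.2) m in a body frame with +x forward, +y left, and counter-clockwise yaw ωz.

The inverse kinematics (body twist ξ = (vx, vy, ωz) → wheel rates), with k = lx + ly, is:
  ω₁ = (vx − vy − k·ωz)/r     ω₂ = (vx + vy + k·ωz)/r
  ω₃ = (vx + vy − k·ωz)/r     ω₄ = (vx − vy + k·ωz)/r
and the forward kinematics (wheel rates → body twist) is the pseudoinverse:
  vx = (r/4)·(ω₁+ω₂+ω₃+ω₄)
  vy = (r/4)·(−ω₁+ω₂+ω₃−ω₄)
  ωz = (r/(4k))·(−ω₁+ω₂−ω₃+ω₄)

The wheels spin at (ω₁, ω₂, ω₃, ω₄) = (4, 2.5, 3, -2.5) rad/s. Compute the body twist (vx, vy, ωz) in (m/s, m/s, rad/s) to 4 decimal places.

(0.1750, 0.1000, -0.4375)

k = lx + ly = 0.2 + 0.2 = 0.4000
ω₁+ω₂+ω₃+ω₄ = 7.0000  →  vx = (0.1/4)·7.0000 = 0.1750
−ω₁+ω₂+ω₃−ω₄ = 4.0000  →  vy = (0.1/4)·4.0000 = 0.1000
−ω₁+ω₂−ω₃+ω₄ = -7.0000  →  ωz = (0.1/1.6000)·-7.0000 = -0.4375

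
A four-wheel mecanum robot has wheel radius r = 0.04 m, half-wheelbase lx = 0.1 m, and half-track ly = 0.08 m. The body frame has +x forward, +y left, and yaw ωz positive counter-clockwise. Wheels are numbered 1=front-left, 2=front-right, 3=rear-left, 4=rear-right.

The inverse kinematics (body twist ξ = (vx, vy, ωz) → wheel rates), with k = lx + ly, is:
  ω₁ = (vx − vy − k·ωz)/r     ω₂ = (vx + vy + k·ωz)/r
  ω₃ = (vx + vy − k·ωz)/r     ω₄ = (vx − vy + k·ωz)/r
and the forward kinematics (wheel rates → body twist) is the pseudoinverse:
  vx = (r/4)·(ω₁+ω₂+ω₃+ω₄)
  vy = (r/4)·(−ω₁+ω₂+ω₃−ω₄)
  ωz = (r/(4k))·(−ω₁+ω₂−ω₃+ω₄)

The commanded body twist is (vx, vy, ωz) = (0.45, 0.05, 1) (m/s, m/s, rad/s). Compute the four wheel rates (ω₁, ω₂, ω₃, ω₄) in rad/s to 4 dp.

k = lx + ly = 0.1 + 0.08 = 0.1800;  k·ωz = 0.1800·1 = 0.1800
ω₁ (FL) = (vx − vy − k·ωz)/r = 0.2200/0.04 = 5.5000
ω₂ (FR) = (vx + vy + k·ωz)/r = 0.6800/0.04 = 17.0000
ω₃ (RL) = (vx + vy − k·ωz)/r = 0.3200/0.04 = 8.0000
ω₄ (RR) = (vx − vy + k·ωz)/r = 0.5800/0.04 = 14.5000

(5.5000, 17.0000, 8.0000, 14.5000)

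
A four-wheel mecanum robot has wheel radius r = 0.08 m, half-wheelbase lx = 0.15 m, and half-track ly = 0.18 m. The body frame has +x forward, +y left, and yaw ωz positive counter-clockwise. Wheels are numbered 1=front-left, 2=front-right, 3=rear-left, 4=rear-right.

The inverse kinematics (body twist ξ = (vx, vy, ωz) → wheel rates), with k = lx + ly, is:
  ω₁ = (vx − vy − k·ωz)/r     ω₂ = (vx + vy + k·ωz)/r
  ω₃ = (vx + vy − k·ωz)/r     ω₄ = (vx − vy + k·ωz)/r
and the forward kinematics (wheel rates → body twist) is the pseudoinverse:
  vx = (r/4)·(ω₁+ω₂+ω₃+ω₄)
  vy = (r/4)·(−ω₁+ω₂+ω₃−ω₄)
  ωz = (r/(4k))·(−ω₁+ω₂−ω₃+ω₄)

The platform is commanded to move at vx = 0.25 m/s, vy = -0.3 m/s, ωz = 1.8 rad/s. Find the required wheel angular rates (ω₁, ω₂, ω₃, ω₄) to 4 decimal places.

k = lx + ly = 0.15 + 0.18 = 0.3300;  k·ωz = 0.3300·1.8 = 0.5940
ω₁ (FL) = (vx − vy − k·ωz)/r = -0.0440/0.08 = -0.5500
ω₂ (FR) = (vx + vy + k·ωz)/r = 0.5440/0.08 = 6.8000
ω₃ (RL) = (vx + vy − k·ωz)/r = -0.6440/0.08 = -8.0500
ω₄ (RR) = (vx − vy + k·ωz)/r = 1.1440/0.08 = 14.3000

(-0.5500, 6.8000, -8.0500, 14.3000)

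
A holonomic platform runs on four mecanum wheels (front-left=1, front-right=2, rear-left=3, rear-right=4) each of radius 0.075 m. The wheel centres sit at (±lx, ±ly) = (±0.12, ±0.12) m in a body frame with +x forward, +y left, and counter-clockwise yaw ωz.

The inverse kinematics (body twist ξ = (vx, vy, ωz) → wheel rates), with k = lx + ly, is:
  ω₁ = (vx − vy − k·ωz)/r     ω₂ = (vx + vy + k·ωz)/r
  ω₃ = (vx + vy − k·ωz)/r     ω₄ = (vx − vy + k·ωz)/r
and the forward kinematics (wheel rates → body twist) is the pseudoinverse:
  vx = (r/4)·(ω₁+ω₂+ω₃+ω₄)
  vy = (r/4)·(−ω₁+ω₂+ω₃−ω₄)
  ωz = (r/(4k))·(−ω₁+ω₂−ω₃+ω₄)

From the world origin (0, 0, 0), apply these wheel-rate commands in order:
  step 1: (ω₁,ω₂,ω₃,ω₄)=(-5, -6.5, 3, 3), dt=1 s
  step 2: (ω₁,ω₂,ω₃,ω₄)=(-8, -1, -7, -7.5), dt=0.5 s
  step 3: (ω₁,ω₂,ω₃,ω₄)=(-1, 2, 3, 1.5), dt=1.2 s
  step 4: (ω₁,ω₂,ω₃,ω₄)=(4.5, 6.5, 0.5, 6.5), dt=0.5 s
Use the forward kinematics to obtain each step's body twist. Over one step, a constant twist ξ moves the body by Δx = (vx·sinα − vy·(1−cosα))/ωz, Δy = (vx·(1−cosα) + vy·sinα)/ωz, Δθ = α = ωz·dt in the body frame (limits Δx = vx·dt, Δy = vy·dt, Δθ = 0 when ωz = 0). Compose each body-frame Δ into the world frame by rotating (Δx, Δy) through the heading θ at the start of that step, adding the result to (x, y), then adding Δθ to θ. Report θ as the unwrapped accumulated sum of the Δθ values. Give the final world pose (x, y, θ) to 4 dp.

(-0.0565, 0.2071, 0.5898)

step 1: ξ=(vx,vy,ωz)=(-0.1031, -0.0281, -0.1172), dt=1.0 → body Δ=(-0.1045, -0.0220, -0.1172) → world pose (-0.1045, -0.0220, -0.1172)
step 2: ξ=(vx,vy,ωz)=(-0.4406, 0.1406, 0.5078), dt=0.5 → body Δ=(-0.2268, 0.0417, 0.2539) → world pose (-0.3249, 0.0459, 0.1367)
step 3: ξ=(vx,vy,ωz)=(0.1031, 0.0844, 0.1172), dt=1.2 → body Δ=(0.1162, 0.1096, 0.1406) → world pose (-0.2247, 0.1704, 0.2773)
step 4: ξ=(vx,vy,ωz)=(0.3375, -0.0750, 0.6250), dt=0.5 → body Δ=(0.1718, -0.0107, 0.3125) → world pose (-0.0565, 0.2071, 0.5898)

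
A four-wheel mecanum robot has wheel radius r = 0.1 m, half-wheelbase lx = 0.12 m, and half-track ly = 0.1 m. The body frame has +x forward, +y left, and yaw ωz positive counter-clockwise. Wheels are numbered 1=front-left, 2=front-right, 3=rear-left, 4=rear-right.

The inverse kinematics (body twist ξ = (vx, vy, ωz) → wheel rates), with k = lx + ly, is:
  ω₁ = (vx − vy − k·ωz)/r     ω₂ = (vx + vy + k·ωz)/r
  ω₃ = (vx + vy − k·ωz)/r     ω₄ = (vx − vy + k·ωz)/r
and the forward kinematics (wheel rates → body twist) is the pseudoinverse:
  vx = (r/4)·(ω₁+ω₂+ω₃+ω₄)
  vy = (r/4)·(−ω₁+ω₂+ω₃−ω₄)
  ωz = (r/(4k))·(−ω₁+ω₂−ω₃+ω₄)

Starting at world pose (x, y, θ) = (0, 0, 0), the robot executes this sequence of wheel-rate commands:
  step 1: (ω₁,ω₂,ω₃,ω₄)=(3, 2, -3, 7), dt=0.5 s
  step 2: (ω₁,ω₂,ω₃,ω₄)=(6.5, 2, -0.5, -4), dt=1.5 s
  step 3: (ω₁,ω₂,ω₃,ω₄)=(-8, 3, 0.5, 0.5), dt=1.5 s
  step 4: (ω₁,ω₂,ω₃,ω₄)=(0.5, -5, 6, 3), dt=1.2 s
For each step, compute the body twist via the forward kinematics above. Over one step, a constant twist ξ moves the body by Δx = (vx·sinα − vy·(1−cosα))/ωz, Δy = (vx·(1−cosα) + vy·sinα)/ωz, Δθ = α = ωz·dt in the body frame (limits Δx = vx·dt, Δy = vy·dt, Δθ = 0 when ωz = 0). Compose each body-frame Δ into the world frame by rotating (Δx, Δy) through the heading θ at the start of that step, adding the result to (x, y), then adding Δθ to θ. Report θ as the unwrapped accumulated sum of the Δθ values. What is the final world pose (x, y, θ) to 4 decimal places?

step 1: ξ=(vx,vy,ωz)=(0.2250, -0.2750, 1.0227), dt=0.5 → body Δ=(0.1421, -0.1034, 0.5114) → world pose (0.1421, -0.1034, 0.5114)
step 2: ξ=(vx,vy,ωz)=(0.1000, -0.0250, -0.9091), dt=1.5 → body Δ=(0.0858, -0.1143, -1.3636) → world pose (0.2728, -0.1611, -0.8523)
step 3: ξ=(vx,vy,ωz)=(-0.1000, 0.2750, 1.2500), dt=1.5 → body Δ=(-0.3622, 0.1059, 1.8750) → world pose (0.1141, 0.1813, 1.0227)
step 4: ξ=(vx,vy,ωz)=(0.1125, -0.0625, -0.9659), dt=1.2 → body Δ=(0.0679, -0.1292, -1.1591) → world pose (0.2598, 0.1720, -0.1364)

(0.2598, 0.1720, -0.1364)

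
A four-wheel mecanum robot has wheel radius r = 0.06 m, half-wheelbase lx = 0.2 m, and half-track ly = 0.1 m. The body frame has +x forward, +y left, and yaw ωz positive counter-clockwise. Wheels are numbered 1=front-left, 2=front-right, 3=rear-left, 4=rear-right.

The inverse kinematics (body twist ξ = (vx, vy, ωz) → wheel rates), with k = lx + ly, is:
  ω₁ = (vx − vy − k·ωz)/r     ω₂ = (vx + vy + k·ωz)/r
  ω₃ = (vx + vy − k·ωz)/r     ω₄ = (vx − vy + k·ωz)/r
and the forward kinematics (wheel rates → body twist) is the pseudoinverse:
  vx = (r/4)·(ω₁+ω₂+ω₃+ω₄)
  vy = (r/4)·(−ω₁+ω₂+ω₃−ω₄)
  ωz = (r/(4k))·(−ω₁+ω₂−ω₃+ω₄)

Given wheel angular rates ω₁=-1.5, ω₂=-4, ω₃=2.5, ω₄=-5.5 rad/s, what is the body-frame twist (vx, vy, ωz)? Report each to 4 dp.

k = lx + ly = 0.2 + 0.1 = 0.3000
ω₁+ω₂+ω₃+ω₄ = -8.5000  →  vx = (0.06/4)·-8.5000 = -0.1275
−ω₁+ω₂+ω₃−ω₄ = 5.5000  →  vy = (0.06/4)·5.5000 = 0.0825
−ω₁+ω₂−ω₃+ω₄ = -10.5000  →  ωz = (0.06/1.2000)·-10.5000 = -0.5250

(-0.1275, 0.0825, -0.5250)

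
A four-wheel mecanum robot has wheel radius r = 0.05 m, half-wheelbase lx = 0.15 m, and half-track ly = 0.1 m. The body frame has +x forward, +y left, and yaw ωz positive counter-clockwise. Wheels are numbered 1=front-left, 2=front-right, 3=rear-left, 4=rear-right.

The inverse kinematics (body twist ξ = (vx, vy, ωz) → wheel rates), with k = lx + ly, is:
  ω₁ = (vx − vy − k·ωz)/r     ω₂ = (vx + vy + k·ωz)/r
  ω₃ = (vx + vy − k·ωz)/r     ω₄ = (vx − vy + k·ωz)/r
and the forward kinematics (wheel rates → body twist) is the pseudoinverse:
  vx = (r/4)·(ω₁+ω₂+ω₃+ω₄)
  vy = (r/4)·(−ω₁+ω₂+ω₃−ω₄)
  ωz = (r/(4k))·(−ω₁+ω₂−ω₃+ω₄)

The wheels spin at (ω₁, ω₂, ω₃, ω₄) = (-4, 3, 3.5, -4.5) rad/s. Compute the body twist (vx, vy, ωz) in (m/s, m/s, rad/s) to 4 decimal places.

k = lx + ly = 0.15 + 0.1 = 0.2500
ω₁+ω₂+ω₃+ω₄ = -2.0000  →  vx = (0.05/4)·-2.0000 = -0.0250
−ω₁+ω₂+ω₃−ω₄ = 15.0000  →  vy = (0.05/4)·15.0000 = 0.1875
−ω₁+ω₂−ω₃+ω₄ = -1.0000  →  ωz = (0.05/1.0000)·-1.0000 = -0.0500

(-0.0250, 0.1875, -0.0500)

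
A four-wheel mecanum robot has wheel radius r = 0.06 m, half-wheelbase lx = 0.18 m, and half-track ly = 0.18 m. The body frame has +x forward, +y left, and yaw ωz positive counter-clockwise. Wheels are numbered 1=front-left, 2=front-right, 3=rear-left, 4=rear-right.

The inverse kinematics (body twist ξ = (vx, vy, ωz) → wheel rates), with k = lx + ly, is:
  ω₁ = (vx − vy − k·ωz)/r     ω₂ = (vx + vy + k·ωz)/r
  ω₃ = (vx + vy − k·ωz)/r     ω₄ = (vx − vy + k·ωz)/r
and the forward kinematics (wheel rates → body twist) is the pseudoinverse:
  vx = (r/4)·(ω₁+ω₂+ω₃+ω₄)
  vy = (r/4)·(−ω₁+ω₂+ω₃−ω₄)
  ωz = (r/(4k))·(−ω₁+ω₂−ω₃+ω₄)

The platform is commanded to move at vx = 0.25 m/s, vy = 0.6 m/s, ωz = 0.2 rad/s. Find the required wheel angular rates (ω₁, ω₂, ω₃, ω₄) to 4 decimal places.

(-7.0333, 15.3667, 12.9667, -4.6333)

k = lx + ly = 0.18 + 0.18 = 0.3600;  k·ωz = 0.3600·0.2 = 0.0720
ω₁ (FL) = (vx − vy − k·ωz)/r = -0.4220/0.06 = -7.0333
ω₂ (FR) = (vx + vy + k·ωz)/r = 0.9220/0.06 = 15.3667
ω₃ (RL) = (vx + vy − k·ωz)/r = 0.7780/0.06 = 12.9667
ω₄ (RR) = (vx − vy + k·ωz)/r = -0.2780/0.06 = -4.6333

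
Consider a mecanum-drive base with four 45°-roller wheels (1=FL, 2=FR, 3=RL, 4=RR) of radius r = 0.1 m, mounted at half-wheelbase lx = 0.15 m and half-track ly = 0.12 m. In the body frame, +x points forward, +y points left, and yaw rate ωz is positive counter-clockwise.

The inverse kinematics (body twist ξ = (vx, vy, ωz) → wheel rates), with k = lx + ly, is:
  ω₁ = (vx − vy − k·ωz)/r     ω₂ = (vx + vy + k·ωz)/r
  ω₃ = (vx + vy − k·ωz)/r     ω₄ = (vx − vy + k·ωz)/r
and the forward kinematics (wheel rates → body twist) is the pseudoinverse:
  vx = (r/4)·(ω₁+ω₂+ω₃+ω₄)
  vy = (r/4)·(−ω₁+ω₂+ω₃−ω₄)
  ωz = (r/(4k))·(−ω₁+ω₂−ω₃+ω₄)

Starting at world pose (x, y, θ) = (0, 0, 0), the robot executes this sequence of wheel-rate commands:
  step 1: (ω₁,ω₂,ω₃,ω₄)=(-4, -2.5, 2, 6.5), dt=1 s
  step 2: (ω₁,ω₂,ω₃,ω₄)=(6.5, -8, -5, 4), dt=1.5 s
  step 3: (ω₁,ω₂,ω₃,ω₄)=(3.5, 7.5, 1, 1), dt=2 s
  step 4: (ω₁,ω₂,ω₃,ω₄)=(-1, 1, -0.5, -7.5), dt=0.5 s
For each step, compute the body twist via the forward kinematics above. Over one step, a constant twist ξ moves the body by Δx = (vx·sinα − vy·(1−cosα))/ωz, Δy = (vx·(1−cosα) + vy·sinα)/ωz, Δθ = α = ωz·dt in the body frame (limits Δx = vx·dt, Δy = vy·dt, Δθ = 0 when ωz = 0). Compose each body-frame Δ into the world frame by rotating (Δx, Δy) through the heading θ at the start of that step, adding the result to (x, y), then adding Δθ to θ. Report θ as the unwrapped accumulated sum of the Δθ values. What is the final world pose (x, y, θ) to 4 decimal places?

step 1: ξ=(vx,vy,ωz)=(0.0500, -0.0750, 0.5556), dt=1.0 → body Δ=(0.0678, -0.0577, 0.5556) → world pose (0.0678, -0.0577, 0.5556)
step 2: ξ=(vx,vy,ωz)=(-0.0625, -0.5875, -0.5093), dt=1.5 → body Δ=(-0.4054, -0.7639, -0.7639) → world pose (0.1262, -0.9205, -0.2083)
step 3: ξ=(vx,vy,ωz)=(0.3250, 0.1000, 0.3704), dt=2.0 → body Δ=(0.5214, 0.4121, 0.7407) → world pose (0.7216, -0.6251, 0.5324)
step 4: ξ=(vx,vy,ωz)=(-0.2000, 0.2250, -0.4630), dt=0.5 → body Δ=(-0.0861, 0.1230, -0.2315) → world pose (0.5849, -0.5629, 0.3009)

(0.5849, -0.5629, 0.3009)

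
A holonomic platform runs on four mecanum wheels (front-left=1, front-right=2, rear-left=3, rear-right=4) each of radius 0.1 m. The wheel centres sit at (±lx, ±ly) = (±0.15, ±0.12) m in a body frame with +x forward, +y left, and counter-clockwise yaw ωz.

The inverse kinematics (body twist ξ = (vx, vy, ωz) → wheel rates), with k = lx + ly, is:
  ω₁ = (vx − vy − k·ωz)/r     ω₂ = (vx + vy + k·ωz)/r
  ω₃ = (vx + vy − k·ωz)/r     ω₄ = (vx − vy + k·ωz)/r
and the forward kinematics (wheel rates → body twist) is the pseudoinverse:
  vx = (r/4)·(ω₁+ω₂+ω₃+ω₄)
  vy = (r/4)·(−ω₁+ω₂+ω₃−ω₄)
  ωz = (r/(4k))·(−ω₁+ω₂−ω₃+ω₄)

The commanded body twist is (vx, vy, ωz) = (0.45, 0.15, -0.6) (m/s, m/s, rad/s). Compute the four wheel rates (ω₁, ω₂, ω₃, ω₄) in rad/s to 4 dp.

k = lx + ly = 0.15 + 0.12 = 0.2700;  k·ωz = 0.2700·-0.6 = -0.1620
ω₁ (FL) = (vx − vy − k·ωz)/r = 0.4620/0.1 = 4.6200
ω₂ (FR) = (vx + vy + k·ωz)/r = 0.4380/0.1 = 4.3800
ω₃ (RL) = (vx + vy − k·ωz)/r = 0.7620/0.1 = 7.6200
ω₄ (RR) = (vx − vy + k·ωz)/r = 0.1380/0.1 = 1.3800

(4.6200, 4.3800, 7.6200, 1.3800)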